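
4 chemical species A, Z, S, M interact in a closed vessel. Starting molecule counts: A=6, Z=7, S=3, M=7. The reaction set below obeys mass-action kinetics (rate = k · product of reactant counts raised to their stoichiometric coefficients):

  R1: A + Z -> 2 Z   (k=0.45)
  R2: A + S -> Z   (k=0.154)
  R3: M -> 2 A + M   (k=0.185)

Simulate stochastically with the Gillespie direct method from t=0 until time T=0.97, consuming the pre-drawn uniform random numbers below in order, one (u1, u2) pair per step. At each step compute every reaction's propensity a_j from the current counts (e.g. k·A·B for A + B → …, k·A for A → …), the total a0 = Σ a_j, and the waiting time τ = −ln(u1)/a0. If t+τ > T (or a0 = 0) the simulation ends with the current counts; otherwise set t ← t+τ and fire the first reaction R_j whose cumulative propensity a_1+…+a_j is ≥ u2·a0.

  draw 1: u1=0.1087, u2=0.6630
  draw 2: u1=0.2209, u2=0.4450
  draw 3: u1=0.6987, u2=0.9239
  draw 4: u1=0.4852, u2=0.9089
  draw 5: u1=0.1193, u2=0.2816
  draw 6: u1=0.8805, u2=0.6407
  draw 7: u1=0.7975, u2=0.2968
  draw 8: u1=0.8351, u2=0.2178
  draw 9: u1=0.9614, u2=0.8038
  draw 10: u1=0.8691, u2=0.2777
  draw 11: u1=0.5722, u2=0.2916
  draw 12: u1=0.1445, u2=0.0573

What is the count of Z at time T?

t=0.000: A=6 Z=7 S=3 M=7
Draw 1: a1=18.900, a2=2.772, a3=1.295, a0=22.967; τ=−ln(0.1087)/22.967=0.097 → t=0.097; u2·a0=0.6630·22.967=15.227 ≤ a1=18.900 → R1 fires; A=5 Z=8 S=3 M=7
Draw 2: a1=18.000, a2=2.310, a3=1.295, a0=21.605; τ=−ln(0.2209)/21.605=0.070 → t=0.167; u2·a0=0.4450·21.605=9.614 ≤ a1=18.000 → R1 fires; A=4 Z=9 S=3 M=7
Draw 3: a1=16.200, a2=1.848, a3=1.295, a0=19.343; τ=−ln(0.6987)/19.343=0.019 → t=0.185; u2·a0=0.9239·19.343=17.871; a1=16.200 < 17.871 ≤ a1+a2=18.048 → R2 fires; A=3 Z=10 S=2 M=7
Draw 4: a1=13.500, a2=0.924, a3=1.295, a0=15.719; τ=−ln(0.4852)/15.719=0.046 → t=0.231; u2·a0=0.9089·15.719=14.287; a1=13.500 < 14.287 ≤ a1+a2=14.424 → R2 fires; A=2 Z=11 S=1 M=7
Draw 5: a1=9.900, a2=0.308, a3=1.295, a0=11.503; τ=−ln(0.1193)/11.503=0.185 → t=0.416; u2·a0=0.2816·11.503=3.239 ≤ a1=9.900 → R1 fires; A=1 Z=12 S=1 M=7
Draw 6: a1=5.400, a2=0.154, a3=1.295, a0=6.849; τ=−ln(0.8805)/6.849=0.019 → t=0.434; u2·a0=0.6407·6.849=4.388 ≤ a1=5.400 → R1 fires; A=0 Z=13 S=1 M=7
Draw 7: a1=0.000, a2=0.000, a3=1.295, a0=1.295; τ=−ln(0.7975)/1.295=0.175 → t=0.609; u2·a0=0.2968·1.295=0.384; a1+a2=0.000 < 0.384 ≤ a1+…+a3=1.295 → R3 fires; A=2 Z=13 S=1 M=7
Draw 8: a1=11.700, a2=0.308, a3=1.295, a0=13.303; τ=−ln(0.8351)/13.303=0.014 → t=0.623; u2·a0=0.2178·13.303=2.897 ≤ a1=11.700 → R1 fires; A=1 Z=14 S=1 M=7
Draw 9: a1=6.300, a2=0.154, a3=1.295, a0=7.749; τ=−ln(0.9614)/7.749=0.005 → t=0.628; u2·a0=0.8038·7.749=6.229 ≤ a1=6.300 → R1 fires; A=0 Z=15 S=1 M=7
Draw 10: a1=0.000, a2=0.000, a3=1.295, a0=1.295; τ=−ln(0.8691)/1.295=0.108 → t=0.736; u2·a0=0.2777·1.295=0.360; a1+a2=0.000 < 0.360 ≤ a1+…+a3=1.295 → R3 fires; A=2 Z=15 S=1 M=7
Draw 11: a1=13.500, a2=0.308, a3=1.295, a0=15.103; τ=−ln(0.5722)/15.103=0.037 → t=0.773; u2·a0=0.2916·15.103=4.404 ≤ a1=13.500 → R1 fires; A=1 Z=16 S=1 M=7
Draw 12: a1=7.200, a2=0.154, a3=1.295, a0=8.649; τ=−ln(0.1445)/8.649=0.224 → t=0.997 > T=0.97: stop.
Read off Z at T=0.97: 16

Z at T = 16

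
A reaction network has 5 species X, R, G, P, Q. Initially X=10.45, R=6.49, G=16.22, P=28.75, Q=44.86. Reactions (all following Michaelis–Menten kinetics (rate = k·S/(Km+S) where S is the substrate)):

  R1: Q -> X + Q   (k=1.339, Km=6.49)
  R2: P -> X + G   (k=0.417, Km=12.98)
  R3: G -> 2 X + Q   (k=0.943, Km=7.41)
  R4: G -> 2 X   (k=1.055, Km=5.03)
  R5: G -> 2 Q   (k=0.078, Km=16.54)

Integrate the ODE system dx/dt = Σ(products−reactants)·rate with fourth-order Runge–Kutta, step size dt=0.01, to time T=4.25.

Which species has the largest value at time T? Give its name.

RK4 with dt=0.01: 425 steps to T=4.25. Trajectory (selected grid times):
t=0.00: X=10.45 R=6.49 G=16.22 P=28.75 Q=44.86
t=0.47: X=12.49 R=6.49 G=15.66 P=28.62 Q=45.20
t=0.94: X=14.52 R=6.49 G=15.10 P=28.48 Q=45.53
t=1.42: X=16.58 R=6.49 G=14.54 P=28.34 Q=45.87
t=1.89: X=18.59 R=6.49 G=14.00 P=28.21 Q=46.20
t=2.36: X=20.57 R=6.49 G=13.47 P=28.07 Q=46.52
t=2.83: X=22.55 R=6.49 G=12.94 P=27.94 Q=46.83
t=3.31: X=24.54 R=6.49 G=12.41 P=27.80 Q=47.15
t=3.78: X=26.48 R=6.49 G=11.91 P=27.67 Q=47.46
t=4.25: X=28.41 R=6.49 G=11.41 P=27.54 Q=47.76
At T=4.25: X=28.41 R=6.49 G=11.41 P=27.54 Q=47.76; the largest is Q.

Dominant species at T: Q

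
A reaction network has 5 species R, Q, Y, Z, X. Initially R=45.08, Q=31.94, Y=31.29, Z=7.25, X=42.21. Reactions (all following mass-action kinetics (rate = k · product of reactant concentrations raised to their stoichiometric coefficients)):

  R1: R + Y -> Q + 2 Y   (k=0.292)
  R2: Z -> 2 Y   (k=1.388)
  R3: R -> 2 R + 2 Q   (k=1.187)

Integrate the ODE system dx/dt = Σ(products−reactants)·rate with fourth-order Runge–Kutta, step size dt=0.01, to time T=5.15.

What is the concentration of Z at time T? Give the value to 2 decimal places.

RK4 with dt=0.01: 515 steps to T=5.15. Trajectory (selected grid times):
t=0.00: R=45.08 Q=31.94 Y=31.29 Z=7.25 X=42.21
t=0.57: R=0.00 Q=88.29 Y=88.05 Z=3.29 X=42.21
t=1.14: R=0.00 Q=88.29 Y=91.65 Z=1.49 X=42.21
t=1.72: R=0.00 Q=88.29 Y=93.29 Z=0.67 X=42.21
t=2.29: R=0.00 Q=88.29 Y=94.02 Z=0.30 X=42.21
t=2.86: R=0.00 Q=88.29 Y=94.35 Z=0.14 X=42.21
t=3.43: R=0.00 Q=88.29 Y=94.50 Z=0.06 X=42.21
t=4.01: R=0.00 Q=88.29 Y=94.57 Z=0.03 X=42.21
t=4.58: R=0.00 Q=88.29 Y=94.60 Z=0.01 X=42.21
t=5.15: R=0.00 Q=88.29 Y=94.62 Z=0.01 X=42.21
Read off Z at T=5.15: 0.01

Z at T = 0.01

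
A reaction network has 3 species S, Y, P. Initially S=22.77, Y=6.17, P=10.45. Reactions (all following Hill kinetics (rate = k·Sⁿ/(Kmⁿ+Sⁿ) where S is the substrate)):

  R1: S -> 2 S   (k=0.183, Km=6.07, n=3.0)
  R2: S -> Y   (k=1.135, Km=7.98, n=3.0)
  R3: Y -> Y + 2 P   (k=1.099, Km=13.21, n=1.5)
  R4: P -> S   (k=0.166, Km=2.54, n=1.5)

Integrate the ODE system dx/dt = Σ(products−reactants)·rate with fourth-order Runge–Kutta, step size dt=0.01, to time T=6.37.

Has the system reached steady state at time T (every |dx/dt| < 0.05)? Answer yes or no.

Steady state at T: no

RK4 with dt=0.01: 637 steps to T=6.37. Trajectory (selected grid times):
t=0.00: S=22.77 Y=6.17 P=10.45
t=0.71: S=22.23 Y=6.94 P=10.75
t=1.42: S=21.70 Y=7.71 P=11.10
t=2.12: S=21.17 Y=8.47 P=11.49
t=2.83: S=20.64 Y=9.23 P=11.94
t=3.54: S=20.11 Y=9.99 P=12.43
t=4.25: S=19.59 Y=10.75 P=12.96
t=4.95: S=19.08 Y=11.49 P=13.52
t=5.66: S=18.57 Y=12.24 P=14.13
t=6.37: S=18.06 Y=12.98 P=14.77
Rates at T: R1=0.1763, R2=1.0448, R3=0.5423, R4=0.1550
dx/dt at T (Σ net stoichiometry × rate): S=-0.7136, Y=+1.0448, P=+0.9297
Largest |dx/dt| is |+1.0448| (Y) ≥ 0.05 → not steady.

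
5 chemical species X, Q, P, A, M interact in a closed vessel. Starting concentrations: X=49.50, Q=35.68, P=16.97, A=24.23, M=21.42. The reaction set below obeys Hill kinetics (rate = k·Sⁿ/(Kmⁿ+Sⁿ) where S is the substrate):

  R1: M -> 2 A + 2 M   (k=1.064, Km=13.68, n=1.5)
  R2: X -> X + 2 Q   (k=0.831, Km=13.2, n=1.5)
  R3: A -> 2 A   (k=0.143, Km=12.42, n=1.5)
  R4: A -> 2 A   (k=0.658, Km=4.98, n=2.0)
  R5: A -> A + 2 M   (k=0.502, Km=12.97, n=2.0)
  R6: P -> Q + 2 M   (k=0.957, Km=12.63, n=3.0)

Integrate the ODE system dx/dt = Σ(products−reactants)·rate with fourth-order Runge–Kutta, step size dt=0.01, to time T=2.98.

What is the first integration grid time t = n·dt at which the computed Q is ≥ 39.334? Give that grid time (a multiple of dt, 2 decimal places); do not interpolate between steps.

RK4 with dt=0.01: 298 steps to T=2.98. Trajectory (selected grid times):
t=0.00: X=49.50 Q=35.68 P=16.97 A=24.23 M=21.42
t=0.33: X=49.50 Q=36.38 P=16.75 A=24.94 M=22.36
t=0.66: X=49.50 Q=37.09 P=16.53 A=25.67 M=23.30
t=0.99: X=49.50 Q=37.79 P=16.31 A=26.40 M=24.24
t=1.32: X=49.50 Q=38.48 P=16.10 A=27.14 M=25.19
t=1.66: X=49.50 Q=39.20 P=15.88 A=27.92 M=26.17
t=1.72: X=49.50 Q=39.32 P=15.84 A=28.06 M=26.34
t=1.73: X=49.50 Q=39.34 P=15.83 A=28.08 M=26.37
t=1.99: X=49.50 Q=39.89 P=15.67 A=28.68 M=27.11
t=2.32: X=49.50 Q=40.57 P=15.46 A=29.45 M=28.06
t=2.65: X=49.50 Q=41.26 P=15.26 A=30.22 M=29.01
t=2.98: X=49.50 Q=41.94 P=15.06 A=31.01 M=29.96
Q(1.72)=39.322 < 39.334 but Q(1.73)=39.343 ≥ 39.334, so the first grid time is t=1.73.

Threshold first reached at t = 1.73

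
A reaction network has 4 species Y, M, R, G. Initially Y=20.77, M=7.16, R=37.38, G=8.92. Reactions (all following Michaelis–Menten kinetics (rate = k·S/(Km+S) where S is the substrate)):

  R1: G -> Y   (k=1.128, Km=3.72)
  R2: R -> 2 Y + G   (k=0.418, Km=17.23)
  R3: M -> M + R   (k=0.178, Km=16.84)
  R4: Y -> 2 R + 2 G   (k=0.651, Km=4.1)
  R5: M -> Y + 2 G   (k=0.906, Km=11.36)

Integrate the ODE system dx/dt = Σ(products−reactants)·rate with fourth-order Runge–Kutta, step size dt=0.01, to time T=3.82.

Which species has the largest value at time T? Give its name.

RK4 with dt=0.01: 382 steps to T=3.82. Trajectory (selected grid times):
t=0.00: Y=20.77 M=7.16 R=37.38 G=8.92
t=0.42: Y=21.27 M=7.01 R=37.74 G=9.45
t=0.85: Y=21.78 M=6.87 R=38.11 G=9.99
t=1.27: Y=22.28 M=6.72 R=38.47 G=10.51
t=1.70: Y=22.79 M=6.58 R=38.84 G=11.04
t=2.12: Y=23.30 M=6.44 R=39.20 G=11.54
t=2.55: Y=23.82 M=6.30 R=39.58 G=12.06
t=2.97: Y=24.33 M=6.17 R=39.94 G=12.55
t=3.40: Y=24.85 M=6.03 R=40.32 G=13.05
t=3.82: Y=25.37 M=5.90 R=40.68 G=13.54
At T=3.82: Y=25.37 M=5.90 R=40.68 G=13.54; the largest is R.

Dominant species at T: R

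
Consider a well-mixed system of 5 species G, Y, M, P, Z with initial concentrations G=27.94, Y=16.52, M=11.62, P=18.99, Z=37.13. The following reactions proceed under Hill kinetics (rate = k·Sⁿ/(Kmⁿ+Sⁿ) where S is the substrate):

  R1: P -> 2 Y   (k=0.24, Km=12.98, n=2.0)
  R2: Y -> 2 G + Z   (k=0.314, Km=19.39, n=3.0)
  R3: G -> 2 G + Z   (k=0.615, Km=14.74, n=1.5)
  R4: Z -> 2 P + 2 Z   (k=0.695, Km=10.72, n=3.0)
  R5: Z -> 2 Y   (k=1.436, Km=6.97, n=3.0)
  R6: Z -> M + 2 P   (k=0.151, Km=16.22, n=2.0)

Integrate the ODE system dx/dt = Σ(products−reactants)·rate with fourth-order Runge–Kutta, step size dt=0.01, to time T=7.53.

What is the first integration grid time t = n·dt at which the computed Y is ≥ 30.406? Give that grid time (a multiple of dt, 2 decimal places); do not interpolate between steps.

RK4 with dt=0.01: 753 steps to T=7.53. Trajectory (selected grid times):
t=0.00: G=27.94 Y=16.52 M=11.62 P=18.99 Z=37.13
t=0.84: G=28.55 Y=19.08 M=11.73 P=20.20 Z=36.89
t=1.67: G=29.20 Y=21.60 M=11.83 P=21.39 Z=36.67
t=2.51: G=29.91 Y=24.13 M=11.94 P=22.60 Z=36.48
t=3.35: G=30.66 Y=26.65 M=12.04 P=23.79 Z=36.32
t=4.18: G=31.43 Y=29.13 M=12.15 P=24.97 Z=36.17
t=4.60: G=31.83 Y=30.38 M=12.20 P=25.57 Z=36.10
t=4.61: G=31.84 Y=30.41 M=12.20 P=25.58 Z=36.10
t=5.02: G=32.24 Y=31.64 M=12.25 P=26.16 Z=36.04
t=5.86: G=33.08 Y=34.14 M=12.36 P=27.34 Z=35.92
t=6.69: G=33.92 Y=36.61 M=12.46 P=28.51 Z=35.81
t=7.53: G=34.79 Y=39.11 M=12.57 P=29.69 Z=35.72
Y(4.60)=30.384 < 30.406 but Y(4.61)=30.414 ≥ 30.406, so the first grid time is t=4.61.

Threshold first reached at t = 4.61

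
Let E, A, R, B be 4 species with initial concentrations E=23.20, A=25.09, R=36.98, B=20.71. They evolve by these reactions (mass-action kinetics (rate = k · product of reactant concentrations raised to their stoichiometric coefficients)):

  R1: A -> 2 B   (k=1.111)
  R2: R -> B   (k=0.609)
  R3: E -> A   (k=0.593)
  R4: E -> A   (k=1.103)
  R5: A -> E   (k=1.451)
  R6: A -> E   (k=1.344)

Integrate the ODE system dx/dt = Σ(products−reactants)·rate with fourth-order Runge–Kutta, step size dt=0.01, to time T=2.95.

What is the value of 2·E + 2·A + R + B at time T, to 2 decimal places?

Check how each reaction changes W = 2·E + 2·A + R + B (weight of products minus weight of reactants):
R1: A -> 2 B: (1·2) − (2·1) = 2 − 2 = 0
R2: R -> B: (1·1) − (1·1) = 1 − 1 = 0
R3: E -> A: (2·1) − (2·1) = 2 − 2 = 0
R4: E -> A: (2·1) − (2·1) = 2 − 2 = 0
R5: A -> E: (2·1) − (2·1) = 2 − 2 = 0
R6: A -> E: (2·1) − (2·1) = 2 − 2 = 0
Every reaction leaves W unchanged, so W is conserved and no simulation is needed: W(T) = W(0) = 2·23.20 + 2·25.09 + 36.98 + 20.71 = 154.27

Value at T = 154.27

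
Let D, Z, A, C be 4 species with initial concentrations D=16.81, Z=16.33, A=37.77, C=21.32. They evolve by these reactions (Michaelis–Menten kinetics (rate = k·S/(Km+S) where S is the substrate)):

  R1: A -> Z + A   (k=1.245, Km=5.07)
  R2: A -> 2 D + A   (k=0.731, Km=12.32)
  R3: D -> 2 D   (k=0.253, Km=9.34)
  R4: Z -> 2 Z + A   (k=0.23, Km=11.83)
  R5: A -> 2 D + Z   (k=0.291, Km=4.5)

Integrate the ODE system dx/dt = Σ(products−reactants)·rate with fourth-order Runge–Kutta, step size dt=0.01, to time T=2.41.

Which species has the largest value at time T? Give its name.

Dominant species at T: A

RK4 with dt=0.01: 241 steps to T=2.41. Trajectory (selected grid times):
t=0.00: D=16.81 Z=16.33 A=37.77 C=21.32
t=0.27: D=17.29 Z=16.73 A=37.74 C=21.32
t=0.54: D=17.77 Z=17.14 A=37.70 C=21.32
t=0.80: D=18.24 Z=17.52 A=37.67 C=21.32
t=1.07: D=18.72 Z=17.93 A=37.64 C=21.32
t=1.34: D=19.21 Z=18.33 A=37.60 C=21.32
t=1.61: D=19.69 Z=18.74 A=37.57 C=21.32
t=1.87: D=20.16 Z=19.13 A=37.54 C=21.32
t=2.14: D=20.64 Z=19.53 A=37.51 C=21.32
t=2.41: D=21.13 Z=19.94 A=37.48 C=21.32
At T=2.41: D=21.13 Z=19.94 A=37.48 C=21.32; the largest is A.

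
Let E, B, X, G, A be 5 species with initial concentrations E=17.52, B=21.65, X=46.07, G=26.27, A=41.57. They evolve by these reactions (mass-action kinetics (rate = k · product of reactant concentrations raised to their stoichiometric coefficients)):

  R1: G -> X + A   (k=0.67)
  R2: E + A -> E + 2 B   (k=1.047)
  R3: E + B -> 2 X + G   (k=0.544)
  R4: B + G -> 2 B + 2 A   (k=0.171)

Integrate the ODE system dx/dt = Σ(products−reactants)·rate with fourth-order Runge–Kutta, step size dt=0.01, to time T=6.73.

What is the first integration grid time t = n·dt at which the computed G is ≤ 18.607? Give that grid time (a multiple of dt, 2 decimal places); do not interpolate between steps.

Threshold first reached at t = 0.10

RK4 with dt=0.01: 673 steps to T=6.73. Trajectory (selected grid times):
t=0.00: E=17.52 B=21.65 X=46.07 G=26.27 A=41.57
t=0.09: E=1.01 B=81.95 X=80.63 G=18.75 A=60.92
t=0.10: E=0.64 B=85.17 X=81.49 G=16.48 A=65.53
t=0.75: E=0.00 B=102.99 X=83.46 G=0.00 A=98.09
t=1.50: E=0.00 B=102.99 X=83.46 G=0.00 A=98.09
t=2.24: E=0.00 B=102.99 X=83.46 G=0.00 A=98.09
t=2.99: E=0.00 B=102.99 X=83.46 G=0.00 A=98.09
t=3.74: E=0.00 B=102.99 X=83.46 G=0.00 A=98.09
t=4.49: E=0.00 B=102.99 X=83.46 G=0.00 A=98.09
t=5.23: E=0.00 B=102.99 X=83.46 G=0.00 A=98.09
t=5.98: E=0.00 B=102.99 X=83.46 G=0.00 A=98.09
t=6.73: E=0.00 B=102.99 X=83.46 G=0.00 A=98.09
G(0.09)=18.747 > 18.607 but G(0.10)=16.483 ≤ 18.607, so the first grid time is t=0.10.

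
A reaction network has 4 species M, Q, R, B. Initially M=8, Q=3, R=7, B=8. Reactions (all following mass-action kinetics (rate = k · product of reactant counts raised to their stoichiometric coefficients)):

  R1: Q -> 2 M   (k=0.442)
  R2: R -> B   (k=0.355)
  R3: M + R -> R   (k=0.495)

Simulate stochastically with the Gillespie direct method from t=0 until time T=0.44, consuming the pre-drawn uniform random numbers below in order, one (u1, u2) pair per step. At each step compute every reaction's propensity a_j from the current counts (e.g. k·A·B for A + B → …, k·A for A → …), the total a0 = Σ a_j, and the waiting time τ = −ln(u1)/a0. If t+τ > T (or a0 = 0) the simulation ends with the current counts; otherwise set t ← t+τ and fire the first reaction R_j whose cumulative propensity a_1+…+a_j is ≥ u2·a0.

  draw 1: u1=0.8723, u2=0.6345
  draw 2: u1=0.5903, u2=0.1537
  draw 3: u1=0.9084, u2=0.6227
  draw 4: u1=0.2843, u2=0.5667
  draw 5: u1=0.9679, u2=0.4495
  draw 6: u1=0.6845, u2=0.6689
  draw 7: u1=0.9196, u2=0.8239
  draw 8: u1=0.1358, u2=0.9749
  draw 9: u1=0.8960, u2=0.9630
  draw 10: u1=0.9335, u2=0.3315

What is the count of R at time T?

R at T = 6

t=0.000: M=8 Q=3 R=7 B=8
Draw 1: a1=1.326, a2=2.485, a3=27.720, a0=31.531; τ=−ln(0.8723)/31.531=0.004 → t=0.004; u2·a0=0.6345·31.531=20.006; a1+a2=3.811 < 20.006 ≤ a1+…+a3=31.531 → R3 fires; M=7 Q=3 R=7 B=8
Draw 2: a1=1.326, a2=2.485, a3=24.255, a0=28.066; τ=−ln(0.5903)/28.066=0.019 → t=0.023; u2·a0=0.1537·28.066=4.314; a1+a2=3.811 < 4.314 ≤ a1+…+a3=28.066 → R3 fires; M=6 Q=3 R=7 B=8
Draw 3: a1=1.326, a2=2.485, a3=20.790, a0=24.601; τ=−ln(0.9084)/24.601=0.004 → t=0.027; u2·a0=0.6227·24.601=15.319; a1+a2=3.811 < 15.319 ≤ a1+…+a3=24.601 → R3 fires; M=5 Q=3 R=7 B=8
Draw 4: a1=1.326, a2=2.485, a3=17.325, a0=21.136; τ=−ln(0.2843)/21.136=0.060 → t=0.087; u2·a0=0.5667·21.136=11.978; a1+a2=3.811 < 11.978 ≤ a1+…+a3=21.136 → R3 fires; M=4 Q=3 R=7 B=8
Draw 5: a1=1.326, a2=2.485, a3=13.860, a0=17.671; τ=−ln(0.9679)/17.671=0.002 → t=0.088; u2·a0=0.4495·17.671=7.943; a1+a2=3.811 < 7.943 ≤ a1+…+a3=17.671 → R3 fires; M=3 Q=3 R=7 B=8
Draw 6: a1=1.326, a2=2.485, a3=10.395, a0=14.206; τ=−ln(0.6845)/14.206=0.027 → t=0.115; u2·a0=0.6689·14.206=9.502; a1+a2=3.811 < 9.502 ≤ a1+…+a3=14.206 → R3 fires; M=2 Q=3 R=7 B=8
Draw 7: a1=1.326, a2=2.485, a3=6.930, a0=10.741; τ=−ln(0.9196)/10.741=0.008 → t=0.123; u2·a0=0.8239·10.741=8.850; a1+a2=3.811 < 8.850 ≤ a1+…+a3=10.741 → R3 fires; M=1 Q=3 R=7 B=8
Draw 8: a1=1.326, a2=2.485, a3=3.465, a0=7.276; τ=−ln(0.1358)/7.276=0.274 → t=0.397; u2·a0=0.9749·7.276=7.093; a1+a2=3.811 < 7.093 ≤ a1+…+a3=7.276 → R3 fires; M=0 Q=3 R=7 B=8
Draw 9: a1=1.326, a2=2.485, a3=0.000, a0=3.811; τ=−ln(0.8960)/3.811=0.029 → t=0.426; u2·a0=0.9630·3.811=3.670; a1=1.326 < 3.670 ≤ a1+a2=3.811 → R2 fires; M=0 Q=3 R=6 B=9
Draw 10: a1=1.326, a2=2.130, a3=0.000, a0=3.456; τ=−ln(0.9335)/3.456=0.020 → t=0.446 > T=0.44: stop.
Read off R at T=0.44: 6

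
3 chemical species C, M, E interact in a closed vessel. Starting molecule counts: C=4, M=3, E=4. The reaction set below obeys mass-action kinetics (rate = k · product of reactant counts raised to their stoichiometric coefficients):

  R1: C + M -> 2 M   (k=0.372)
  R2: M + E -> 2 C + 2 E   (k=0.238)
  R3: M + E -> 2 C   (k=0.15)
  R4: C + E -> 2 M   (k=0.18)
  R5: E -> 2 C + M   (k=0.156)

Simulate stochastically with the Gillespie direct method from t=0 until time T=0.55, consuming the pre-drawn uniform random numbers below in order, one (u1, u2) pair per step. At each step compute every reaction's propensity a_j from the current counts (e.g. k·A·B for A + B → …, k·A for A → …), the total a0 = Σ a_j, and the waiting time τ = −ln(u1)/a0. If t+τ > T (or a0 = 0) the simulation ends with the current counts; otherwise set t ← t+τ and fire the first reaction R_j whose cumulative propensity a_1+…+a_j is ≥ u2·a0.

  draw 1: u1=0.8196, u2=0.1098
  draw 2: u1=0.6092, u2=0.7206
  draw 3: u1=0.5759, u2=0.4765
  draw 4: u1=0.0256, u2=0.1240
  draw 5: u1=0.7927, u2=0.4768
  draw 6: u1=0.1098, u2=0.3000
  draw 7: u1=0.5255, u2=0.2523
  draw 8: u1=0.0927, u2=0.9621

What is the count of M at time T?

M at T = 4

t=0.000: C=4 M=3 E=4
Draw 1: a1=4.464, a2=2.856, a3=1.800, a4=2.880, a5=0.624, a0=12.624; τ=−ln(0.8196)/12.624=0.016 → t=0.016; u2·a0=0.1098·12.624=1.386 ≤ a1=4.464 → R1 fires; C=3 M=4 E=4
Draw 2: a1=4.464, a2=3.808, a3=2.400, a4=2.160, a5=0.624, a0=13.456; τ=−ln(0.6092)/13.456=0.037 → t=0.053; u2·a0=0.7206·13.456=9.696; a1+a2=8.272 < 9.696 ≤ a1+…+a3=10.672 → R3 fires; C=5 M=3 E=3
Draw 3: a1=5.580, a2=2.142, a3=1.350, a4=2.700, a5=0.468, a0=12.240; τ=−ln(0.5759)/12.240=0.045 → t=0.098; u2·a0=0.4765·12.240=5.832; a1=5.580 < 5.832 ≤ a1+a2=7.722 → R2 fires; C=7 M=2 E=4
Draw 4: a1=5.208, a2=1.904, a3=1.200, a4=5.040, a5=0.624, a0=13.976; τ=−ln(0.0256)/13.976=0.262 → t=0.360; u2·a0=0.1240·13.976=1.733 ≤ a1=5.208 → R1 fires; C=6 M=3 E=4
Draw 5: a1=6.696, a2=2.856, a3=1.800, a4=4.320, a5=0.624, a0=16.296; τ=−ln(0.7927)/16.296=0.014 → t=0.374; u2·a0=0.4768·16.296=7.770; a1=6.696 < 7.770 ≤ a1+a2=9.552 → R2 fires; C=8 M=2 E=5
Draw 6: a1=5.952, a2=2.380, a3=1.500, a4=7.200, a5=0.780, a0=17.812; τ=−ln(0.1098)/17.812=0.124 → t=0.498; u2·a0=0.3000·17.812=5.344 ≤ a1=5.952 → R1 fires; C=7 M=3 E=5
Draw 7: a1=7.812, a2=3.570, a3=2.250, a4=6.300, a5=0.780, a0=20.712; τ=−ln(0.5255)/20.712=0.031 → t=0.529; u2·a0=0.2523·20.712=5.226 ≤ a1=7.812 → R1 fires; C=6 M=4 E=5
Draw 8: a1=8.928, a2=4.760, a3=3.000, a4=5.400, a5=0.780, a0=22.868; τ=−ln(0.0927)/22.868=0.104 → t=0.633 > T=0.55: stop.
Read off M at T=0.55: 4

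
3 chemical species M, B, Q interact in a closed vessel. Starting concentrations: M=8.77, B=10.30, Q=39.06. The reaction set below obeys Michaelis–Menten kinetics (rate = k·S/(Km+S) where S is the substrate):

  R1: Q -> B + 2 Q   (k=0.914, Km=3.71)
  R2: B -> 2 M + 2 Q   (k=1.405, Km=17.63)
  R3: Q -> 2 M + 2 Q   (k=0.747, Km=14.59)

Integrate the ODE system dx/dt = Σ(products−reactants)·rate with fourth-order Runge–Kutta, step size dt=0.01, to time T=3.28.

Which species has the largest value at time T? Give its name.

Dominant species at T: Q

RK4 with dt=0.01: 328 steps to T=3.28. Trajectory (selected grid times):
t=0.00: M=8.77 B=10.30 Q=39.06
t=0.36: M=9.54 B=10.41 Q=39.93
t=0.73: M=10.33 B=10.53 Q=40.83
t=1.09: M=11.11 B=10.64 Q=41.71
t=1.46: M=11.91 B=10.76 Q=42.62
t=1.82: M=12.70 B=10.87 Q=43.51
t=2.19: M=13.51 B=10.98 Q=44.43
t=2.55: M=14.31 B=11.09 Q=45.32
t=2.92: M=15.13 B=11.20 Q=46.25
t=3.28: M=15.93 B=11.31 Q=47.15
At T=3.28: M=15.93 B=11.31 Q=47.15; the largest is Q.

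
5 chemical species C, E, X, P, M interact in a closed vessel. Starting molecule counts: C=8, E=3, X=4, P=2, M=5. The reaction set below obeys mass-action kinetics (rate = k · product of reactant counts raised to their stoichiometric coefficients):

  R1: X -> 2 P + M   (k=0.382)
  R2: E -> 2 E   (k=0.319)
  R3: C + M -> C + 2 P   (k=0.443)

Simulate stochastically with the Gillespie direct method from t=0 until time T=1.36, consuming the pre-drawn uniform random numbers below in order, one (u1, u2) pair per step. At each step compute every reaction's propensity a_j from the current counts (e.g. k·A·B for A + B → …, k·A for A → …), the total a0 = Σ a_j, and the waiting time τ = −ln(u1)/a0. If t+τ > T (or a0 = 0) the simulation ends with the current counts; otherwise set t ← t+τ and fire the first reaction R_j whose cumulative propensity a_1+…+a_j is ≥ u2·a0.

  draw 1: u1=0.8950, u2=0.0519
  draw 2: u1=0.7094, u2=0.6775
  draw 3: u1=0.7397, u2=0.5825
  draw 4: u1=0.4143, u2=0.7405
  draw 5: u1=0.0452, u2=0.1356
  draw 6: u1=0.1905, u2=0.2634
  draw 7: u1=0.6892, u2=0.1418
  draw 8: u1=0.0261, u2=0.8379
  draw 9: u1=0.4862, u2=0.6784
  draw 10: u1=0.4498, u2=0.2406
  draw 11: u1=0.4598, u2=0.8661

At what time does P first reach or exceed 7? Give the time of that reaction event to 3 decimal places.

t=0.000: C=8 E=3 X=4 P=2 M=5
Draw 1: a1=1.528, a2=0.957, a3=17.720, a0=20.205; τ=−ln(0.8950)/20.205=0.005 → t=0.005; u2·a0=0.0519·20.205=1.049 ≤ a1=1.528 → R1 fires; C=8 E=3 X=3 P=4 M=6
Draw 2: a1=1.146, a2=0.957, a3=21.264, a0=23.367; τ=−ln(0.7094)/23.367=0.015 → t=0.020; u2·a0=0.6775·23.367=15.831; a1+a2=2.103 < 15.831 ≤ a1+…+a3=23.367 → R3 fires; C=8 E=3 X=3 P=6 M=5
Draw 3: a1=1.146, a2=0.957, a3=17.720, a0=19.823; τ=−ln(0.7397)/19.823=0.015 → t=0.035; u2·a0=0.5825·19.823=11.547; a1+a2=2.103 < 11.547 ≤ a1+…+a3=19.823 → R3 fires; C=8 E=3 X=3 P=8 M=4
Draw 4: a1=1.146, a2=0.957, a3=14.176, a0=16.279; τ=−ln(0.4143)/16.279=0.054 → t=0.090; u2·a0=0.7405·16.279=12.055; a1+a2=2.103 < 12.055 ≤ a1+…+a3=16.279 → R3 fires; C=8 E=3 X=3 P=10 M=3
Draw 5: a1=1.146, a2=0.957, a3=10.632, a0=12.735; τ=−ln(0.0452)/12.735=0.243 → t=0.333; u2·a0=0.1356·12.735=1.727; a1=1.146 < 1.727 ≤ a1+a2=2.103 → R2 fires; C=8 E=4 X=3 P=10 M=3
Draw 6: a1=1.146, a2=1.276, a3=10.632, a0=13.054; τ=−ln(0.1905)/13.054=0.127 → t=0.460; u2·a0=0.2634·13.054=3.438; a1+a2=2.422 < 3.438 ≤ a1+…+a3=13.054 → R3 fires; C=8 E=4 X=3 P=12 M=2
Draw 7: a1=1.146, a2=1.276, a3=7.088, a0=9.510; τ=−ln(0.6892)/9.510=0.039 → t=0.499; u2·a0=0.1418·9.510=1.349; a1=1.146 < 1.349 ≤ a1+a2=2.422 → R2 fires; C=8 E=5 X=3 P=12 M=2
Draw 8: a1=1.146, a2=1.595, a3=7.088, a0=9.829; τ=−ln(0.0261)/9.829=0.371 → t=0.870; u2·a0=0.8379·9.829=8.236; a1+a2=2.741 < 8.236 ≤ a1+…+a3=9.829 → R3 fires; C=8 E=5 X=3 P=14 M=1
Draw 9: a1=1.146, a2=1.595, a3=3.544, a0=6.285; τ=−ln(0.4862)/6.285=0.115 → t=0.985; u2·a0=0.6784·6.285=4.264; a1+a2=2.741 < 4.264 ≤ a1+…+a3=6.285 → R3 fires; C=8 E=5 X=3 P=16 M=0
Draw 10: a1=1.146, a2=1.595, a3=0.000, a0=2.741; τ=−ln(0.4498)/2.741=0.291 → t=1.276; u2·a0=0.2406·2.741=0.659 ≤ a1=1.146 → R1 fires; C=8 E=5 X=2 P=18 M=1
Draw 11: a1=0.764, a2=1.595, a3=3.544, a0=5.903; τ=−ln(0.4598)/5.903=0.132 → t=1.408 > T=1.36: stop.
P first becomes ≥ 7 when it reaches 8 at the event at t=0.035.

Threshold first reached at t = 0.035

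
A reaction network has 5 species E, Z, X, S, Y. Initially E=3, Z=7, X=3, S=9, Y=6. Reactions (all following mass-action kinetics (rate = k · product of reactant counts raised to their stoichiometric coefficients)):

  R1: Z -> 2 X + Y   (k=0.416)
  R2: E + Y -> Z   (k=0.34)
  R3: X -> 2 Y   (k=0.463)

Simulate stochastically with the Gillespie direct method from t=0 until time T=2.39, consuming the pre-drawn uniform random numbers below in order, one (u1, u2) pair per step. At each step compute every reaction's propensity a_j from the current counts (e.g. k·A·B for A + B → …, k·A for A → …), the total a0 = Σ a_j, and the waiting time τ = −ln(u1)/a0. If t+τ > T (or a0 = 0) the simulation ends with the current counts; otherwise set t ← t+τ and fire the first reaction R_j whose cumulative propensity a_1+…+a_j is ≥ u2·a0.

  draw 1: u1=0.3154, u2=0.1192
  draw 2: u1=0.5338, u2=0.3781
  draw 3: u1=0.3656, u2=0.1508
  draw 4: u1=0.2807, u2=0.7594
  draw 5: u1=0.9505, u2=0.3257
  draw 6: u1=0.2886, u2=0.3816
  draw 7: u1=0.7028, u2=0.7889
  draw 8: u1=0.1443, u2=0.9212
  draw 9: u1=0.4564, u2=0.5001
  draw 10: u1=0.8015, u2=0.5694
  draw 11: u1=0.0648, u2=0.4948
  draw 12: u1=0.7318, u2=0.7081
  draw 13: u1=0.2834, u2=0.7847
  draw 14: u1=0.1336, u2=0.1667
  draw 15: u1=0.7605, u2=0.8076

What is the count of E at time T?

t=0.000: E=3 Z=7 X=3 S=9 Y=6
Draw 1: a1=2.912, a2=6.120, a3=1.389, a0=10.421; τ=−ln(0.3154)/10.421=0.111 → t=0.111; u2·a0=0.1192·10.421=1.242 ≤ a1=2.912 → R1 fires; E=3 Z=6 X=5 S=9 Y=7
Draw 2: a1=2.496, a2=7.140, a3=2.315, a0=11.951; τ=−ln(0.5338)/11.951=0.053 → t=0.163; u2·a0=0.3781·11.951=4.519; a1=2.496 < 4.519 ≤ a1+a2=9.636 → R2 fires; E=2 Z=7 X=5 S=9 Y=6
Draw 3: a1=2.912, a2=4.080, a3=2.315, a0=9.307; τ=−ln(0.3656)/9.307=0.108 → t=0.271; u2·a0=0.1508·9.307=1.403 ≤ a1=2.912 → R1 fires; E=2 Z=6 X=7 S=9 Y=7
Draw 4: a1=2.496, a2=4.760, a3=3.241, a0=10.497; τ=−ln(0.2807)/10.497=0.121 → t=0.392; u2·a0=0.7594·10.497=7.971; a1+a2=7.256 < 7.971 ≤ a1+…+a3=10.497 → R3 fires; E=2 Z=6 X=6 S=9 Y=9
Draw 5: a1=2.496, a2=6.120, a3=2.778, a0=11.394; τ=−ln(0.9505)/11.394=0.004 → t=0.397; u2·a0=0.3257·11.394=3.711; a1=2.496 < 3.711 ≤ a1+a2=8.616 → R2 fires; E=1 Z=7 X=6 S=9 Y=8
Draw 6: a1=2.912, a2=2.720, a3=2.778, a0=8.410; τ=−ln(0.2886)/8.410=0.148 → t=0.545; u2·a0=0.3816·8.410=3.209; a1=2.912 < 3.209 ≤ a1+a2=5.632 → R2 fires; E=0 Z=8 X=6 S=9 Y=7
Draw 7: a1=3.328, a2=0.000, a3=2.778, a0=6.106; τ=−ln(0.7028)/6.106=0.058 → t=0.602; u2·a0=0.7889·6.106=4.817; a1+a2=3.328 < 4.817 ≤ a1+…+a3=6.106 → R3 fires; E=0 Z=8 X=5 S=9 Y=9
Draw 8: a1=3.328, a2=0.000, a3=2.315, a0=5.643; τ=−ln(0.1443)/5.643=0.343 → t=0.945; u2·a0=0.9212·5.643=5.198; a1+a2=3.328 < 5.198 ≤ a1+…+a3=5.643 → R3 fires; E=0 Z=8 X=4 S=9 Y=11
Draw 9: a1=3.328, a2=0.000, a3=1.852, a0=5.180; τ=−ln(0.4564)/5.180=0.151 → t=1.097; u2·a0=0.5001·5.180=2.591 ≤ a1=3.328 → R1 fires; E=0 Z=7 X=6 S=9 Y=12
Draw 10: a1=2.912, a2=0.000, a3=2.778, a0=5.690; τ=−ln(0.8015)/5.690=0.039 → t=1.136; u2·a0=0.5694·5.690=3.240; a1+a2=2.912 < 3.240 ≤ a1+…+a3=5.690 → R3 fires; E=0 Z=7 X=5 S=9 Y=14
Draw 11: a1=2.912, a2=0.000, a3=2.315, a0=5.227; τ=−ln(0.0648)/5.227=0.524 → t=1.659; u2·a0=0.4948·5.227=2.586 ≤ a1=2.912 → R1 fires; E=0 Z=6 X=7 S=9 Y=15
Draw 12: a1=2.496, a2=0.000, a3=3.241, a0=5.737; τ=−ln(0.7318)/5.737=0.054 → t=1.714; u2·a0=0.7081·5.737=4.062; a1+a2=2.496 < 4.062 ≤ a1+…+a3=5.737 → R3 fires; E=0 Z=6 X=6 S=9 Y=17
Draw 13: a1=2.496, a2=0.000, a3=2.778, a0=5.274; τ=−ln(0.2834)/5.274=0.239 → t=1.953; u2·a0=0.7847·5.274=4.139; a1+a2=2.496 < 4.139 ≤ a1+…+a3=5.274 → R3 fires; E=0 Z=6 X=5 S=9 Y=19
Draw 14: a1=2.496, a2=0.000, a3=2.315, a0=4.811; τ=−ln(0.1336)/4.811=0.418 → t=2.371; u2·a0=0.1667·4.811=0.802 ≤ a1=2.496 → R1 fires; E=0 Z=5 X=7 S=9 Y=20
Draw 15: a1=2.080, a2=0.000, a3=3.241, a0=5.321; τ=−ln(0.7605)/5.321=0.051 → t=2.423 > T=2.39: stop.
Read off E at T=2.39: 0

E at T = 0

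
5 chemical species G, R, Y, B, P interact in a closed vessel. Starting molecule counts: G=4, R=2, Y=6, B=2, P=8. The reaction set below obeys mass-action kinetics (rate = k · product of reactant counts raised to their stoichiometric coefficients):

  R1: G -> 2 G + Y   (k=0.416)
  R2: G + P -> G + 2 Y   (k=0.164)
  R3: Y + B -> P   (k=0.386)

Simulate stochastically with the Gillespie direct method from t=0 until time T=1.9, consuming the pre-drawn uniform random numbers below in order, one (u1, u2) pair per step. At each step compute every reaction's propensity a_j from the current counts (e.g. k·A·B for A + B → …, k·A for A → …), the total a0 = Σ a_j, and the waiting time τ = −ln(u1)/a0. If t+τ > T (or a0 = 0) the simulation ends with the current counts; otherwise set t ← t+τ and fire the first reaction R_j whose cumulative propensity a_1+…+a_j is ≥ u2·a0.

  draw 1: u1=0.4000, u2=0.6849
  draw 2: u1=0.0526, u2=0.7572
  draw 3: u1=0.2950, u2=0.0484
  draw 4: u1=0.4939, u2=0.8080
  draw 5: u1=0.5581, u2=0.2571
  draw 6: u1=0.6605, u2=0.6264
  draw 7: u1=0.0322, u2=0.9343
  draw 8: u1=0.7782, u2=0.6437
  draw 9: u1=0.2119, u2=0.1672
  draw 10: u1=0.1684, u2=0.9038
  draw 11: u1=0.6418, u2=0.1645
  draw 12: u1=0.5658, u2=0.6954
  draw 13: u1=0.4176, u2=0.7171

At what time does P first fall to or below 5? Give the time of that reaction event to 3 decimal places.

t=0.000: G=4 R=2 Y=6 B=2 P=8
Draw 1: a1=1.664, a2=5.248, a3=4.632, a0=11.544; τ=−ln(0.4000)/11.544=0.079 → t=0.079; u2·a0=0.6849·11.544=7.906; a1+a2=6.912 < 7.906 ≤ a1+…+a3=11.544 → R3 fires; G=4 R=2 Y=5 B=1 P=9
Draw 2: a1=1.664, a2=5.904, a3=1.930, a0=9.498; τ=−ln(0.0526)/9.498=0.310 → t=0.389; u2·a0=0.7572·9.498=7.192; a1=1.664 < 7.192 ≤ a1+a2=7.568 → R2 fires; G=4 R=2 Y=7 B=1 P=8
Draw 3: a1=1.664, a2=5.248, a3=2.702, a0=9.614; τ=−ln(0.2950)/9.614=0.127 → t=0.516; u2·a0=0.0484·9.614=0.465 ≤ a1=1.664 → R1 fires; G=5 R=2 Y=8 B=1 P=8
Draw 4: a1=2.080, a2=6.560, a3=3.088, a0=11.728; τ=−ln(0.4939)/11.728=0.060 → t=0.577; u2·a0=0.8080·11.728=9.476; a1+a2=8.640 < 9.476 ≤ a1+…+a3=11.728 → R3 fires; G=5 R=2 Y=7 B=0 P=9
Draw 5: a1=2.080, a2=7.380, a3=0.000, a0=9.460; τ=−ln(0.5581)/9.460=0.062 → t=0.638; u2·a0=0.2571·9.460=2.432; a1=2.080 < 2.432 ≤ a1+a2=9.460 → R2 fires; G=5 R=2 Y=9 B=0 P=8
Draw 6: a1=2.080, a2=6.560, a3=0.000, a0=8.640; τ=−ln(0.6605)/8.640=0.048 → t=0.686; u2·a0=0.6264·8.640=5.412; a1=2.080 < 5.412 ≤ a1+a2=8.640 → R2 fires; G=5 R=2 Y=11 B=0 P=7
Draw 7: a1=2.080, a2=5.740, a3=0.000, a0=7.820; τ=−ln(0.0322)/7.820=0.439 → t=1.126; u2·a0=0.9343·7.820=7.306; a1=2.080 < 7.306 ≤ a1+a2=7.820 → R2 fires; G=5 R=2 Y=13 B=0 P=6
Draw 8: a1=2.080, a2=4.920, a3=0.000, a0=7.000; τ=−ln(0.7782)/7.000=0.036 → t=1.161; u2·a0=0.6437·7.000=4.506; a1=2.080 < 4.506 ≤ a1+a2=7.000 → R2 fires; G=5 R=2 Y=15 B=0 P=5
Draw 9: a1=2.080, a2=4.100, a3=0.000, a0=6.180; τ=−ln(0.2119)/6.180=0.251 → t=1.412; u2·a0=0.1672·6.180=1.033 ≤ a1=2.080 → R1 fires; G=6 R=2 Y=16 B=0 P=5
Draw 10: a1=2.496, a2=4.920, a3=0.000, a0=7.416; τ=−ln(0.1684)/7.416=0.240 → t=1.653; u2·a0=0.9038·7.416=6.703; a1=2.496 < 6.703 ≤ a1+a2=7.416 → R2 fires; G=6 R=2 Y=18 B=0 P=4
Draw 11: a1=2.496, a2=3.936, a3=0.000, a0=6.432; τ=−ln(0.6418)/6.432=0.069 → t=1.722; u2·a0=0.1645·6.432=1.058 ≤ a1=2.496 → R1 fires; G=7 R=2 Y=19 B=0 P=4
Draw 12: a1=2.912, a2=4.592, a3=0.000, a0=7.504; τ=−ln(0.5658)/7.504=0.076 → t=1.798; u2·a0=0.6954·7.504=5.218; a1=2.912 < 5.218 ≤ a1+a2=7.504 → R2 fires; G=7 R=2 Y=21 B=0 P=3
Draw 13: a1=2.912, a2=3.444, a3=0.000, a0=6.356; τ=−ln(0.4176)/6.356=0.137 → t=1.935 > T=1.9: stop.
P first becomes ≤ 5 when it reaches 5 at the event at t=1.161.

Threshold first reached at t = 1.161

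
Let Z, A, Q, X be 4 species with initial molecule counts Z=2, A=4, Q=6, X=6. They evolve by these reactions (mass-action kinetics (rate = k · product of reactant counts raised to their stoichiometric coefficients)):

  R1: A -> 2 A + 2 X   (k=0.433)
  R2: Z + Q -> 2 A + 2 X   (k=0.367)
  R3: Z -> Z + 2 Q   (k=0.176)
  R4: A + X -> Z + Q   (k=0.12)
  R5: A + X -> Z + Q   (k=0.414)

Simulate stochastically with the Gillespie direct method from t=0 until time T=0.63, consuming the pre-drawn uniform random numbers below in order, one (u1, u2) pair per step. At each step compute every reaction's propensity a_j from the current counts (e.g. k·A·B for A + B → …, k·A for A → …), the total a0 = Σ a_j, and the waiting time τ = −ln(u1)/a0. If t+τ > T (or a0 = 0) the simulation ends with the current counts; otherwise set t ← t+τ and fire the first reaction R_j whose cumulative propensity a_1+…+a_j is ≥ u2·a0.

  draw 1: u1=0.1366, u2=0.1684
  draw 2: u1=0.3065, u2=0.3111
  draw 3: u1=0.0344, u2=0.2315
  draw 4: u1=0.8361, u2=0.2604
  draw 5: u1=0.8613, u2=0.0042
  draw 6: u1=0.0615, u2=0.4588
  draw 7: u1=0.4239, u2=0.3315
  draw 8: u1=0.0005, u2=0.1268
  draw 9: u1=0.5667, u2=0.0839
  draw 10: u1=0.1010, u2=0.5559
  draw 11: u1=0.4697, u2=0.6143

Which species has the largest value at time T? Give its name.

Dominant species at T: X

t=0.000: Z=2 A=4 Q=6 X=6
Draw 1: a1=1.732, a2=4.404, a3=0.352, a4=2.880, a5=9.936, a0=19.304; τ=−ln(0.1366)/19.304=0.103 → t=0.103; u2·a0=0.1684·19.304=3.251; a1=1.732 < 3.251 ≤ a1+a2=6.136 → R2 fires; Z=1 A=6 Q=5 X=8
Draw 2: a1=2.598, a2=1.835, a3=0.176, a4=5.760, a5=19.872, a0=30.241; τ=−ln(0.3065)/30.241=0.039 → t=0.142; u2·a0=0.3111·30.241=9.408; a1+…+a3=4.609 < 9.408 ≤ a1+…+a4=10.369 → R4 fires; Z=2 A=5 Q=6 X=7
Draw 3: a1=2.165, a2=4.404, a3=0.352, a4=4.200, a5=14.490, a0=25.611; τ=−ln(0.0344)/25.611=0.132 → t=0.274; u2·a0=0.2315·25.611=5.929; a1=2.165 < 5.929 ≤ a1+a2=6.569 → R2 fires; Z=1 A=7 Q=5 X=9
Draw 4: a1=3.031, a2=1.835, a3=0.176, a4=7.560, a5=26.082, a0=38.684; τ=−ln(0.8361)/38.684=0.005 → t=0.278; u2·a0=0.2604·38.684=10.073; a1+…+a3=5.042 < 10.073 ≤ a1+…+a4=12.602 → R4 fires; Z=2 A=6 Q=6 X=8
Draw 5: a1=2.598, a2=4.404, a3=0.352, a4=5.760, a5=19.872, a0=32.986; τ=−ln(0.8613)/32.986=0.005 → t=0.283; u2·a0=0.0042·32.986=0.139 ≤ a1=2.598 → R1 fires; Z=2 A=7 Q=6 X=10
Draw 6: a1=3.031, a2=4.404, a3=0.352, a4=8.400, a5=28.980, a0=45.167; τ=−ln(0.0615)/45.167=0.062 → t=0.345; u2·a0=0.4588·45.167=20.723; a1+…+a4=16.187 < 20.723 ≤ a1+…+a5=45.167 → R5 fires; Z=3 A=6 Q=7 X=9
Draw 7: a1=2.598, a2=7.707, a3=0.528, a4=6.480, a5=22.356, a0=39.669; τ=−ln(0.4239)/39.669=0.022 → t=0.366; u2·a0=0.3315·39.669=13.150; a1+…+a3=10.833 < 13.150 ≤ a1+…+a4=17.313 → R4 fires; Z=4 A=5 Q=8 X=8
Draw 8: a1=2.165, a2=11.744, a3=0.704, a4=4.800, a5=16.560, a0=35.973; τ=−ln(0.0005)/35.973=0.211 → t=0.578; u2·a0=0.1268·35.973=4.561; a1=2.165 < 4.561 ≤ a1+a2=13.909 → R2 fires; Z=3 A=7 Q=7 X=10
Draw 9: a1=3.031, a2=7.707, a3=0.528, a4=8.400, a5=28.980, a0=48.646; τ=−ln(0.5667)/48.646=0.012 → t=0.589; u2·a0=0.0839·48.646=4.081; a1=3.031 < 4.081 ≤ a1+a2=10.738 → R2 fires; Z=2 A=9 Q=6 X=12
Draw 10: a1=3.897, a2=4.404, a3=0.352, a4=12.960, a5=44.712, a0=66.325; τ=−ln(0.1010)/66.325=0.035 → t=0.624; u2·a0=0.5559·66.325=36.870; a1+…+a4=21.613 < 36.870 ≤ a1+…+a5=66.325 → R5 fires; Z=3 A=8 Q=7 X=11
Draw 11: a1=3.464, a2=7.707, a3=0.528, a4=10.560, a5=36.432, a0=58.691; τ=−ln(0.4697)/58.691=0.013 → t=0.637 > T=0.63: stop.
At T=0.63: Z=3 A=8 Q=7 X=11; the largest is X.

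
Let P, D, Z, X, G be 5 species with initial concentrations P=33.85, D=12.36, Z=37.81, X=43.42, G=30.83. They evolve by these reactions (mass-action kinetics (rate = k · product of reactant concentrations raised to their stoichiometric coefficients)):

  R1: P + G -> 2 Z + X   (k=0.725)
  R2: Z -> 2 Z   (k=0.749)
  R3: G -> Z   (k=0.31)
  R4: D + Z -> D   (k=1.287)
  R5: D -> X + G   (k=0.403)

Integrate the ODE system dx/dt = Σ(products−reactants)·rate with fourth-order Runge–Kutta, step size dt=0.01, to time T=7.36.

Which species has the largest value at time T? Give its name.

Dominant species at T: X

RK4 with dt=0.01: 736 steps to T=7.36. Trajectory (selected grid times):
t=0.00: P=33.85 D=12.36 Z=37.81 X=43.42 G=30.83
t=0.82: P=2.46 D=8.88 Z=0.74 X=78.29 G=1.80
t=1.64: P=0.79 D=6.38 Z=0.44 X=82.46 G=2.14
t=2.45: P=0.19 D=4.60 Z=0.32 X=84.84 G=2.71
t=3.27: P=0.03 D=3.31 Z=0.30 X=86.29 G=3.10
t=4.09: P=0.01 D=2.38 Z=0.38 X=87.25 G=3.20
t=4.91: P=0.00 D=1.71 Z=0.52 X=87.92 G=3.06
t=5.72: P=0.00 D=1.23 Z=0.71 X=88.40 G=2.80
t=6.54: P=0.00 D=0.89 Z=0.98 X=88.74 G=2.48
t=7.36: P=0.00 D=0.64 Z=1.36 X=88.99 G=2.14
At T=7.36: P=0.00 D=0.64 Z=1.36 X=88.99 G=2.14; the largest is X.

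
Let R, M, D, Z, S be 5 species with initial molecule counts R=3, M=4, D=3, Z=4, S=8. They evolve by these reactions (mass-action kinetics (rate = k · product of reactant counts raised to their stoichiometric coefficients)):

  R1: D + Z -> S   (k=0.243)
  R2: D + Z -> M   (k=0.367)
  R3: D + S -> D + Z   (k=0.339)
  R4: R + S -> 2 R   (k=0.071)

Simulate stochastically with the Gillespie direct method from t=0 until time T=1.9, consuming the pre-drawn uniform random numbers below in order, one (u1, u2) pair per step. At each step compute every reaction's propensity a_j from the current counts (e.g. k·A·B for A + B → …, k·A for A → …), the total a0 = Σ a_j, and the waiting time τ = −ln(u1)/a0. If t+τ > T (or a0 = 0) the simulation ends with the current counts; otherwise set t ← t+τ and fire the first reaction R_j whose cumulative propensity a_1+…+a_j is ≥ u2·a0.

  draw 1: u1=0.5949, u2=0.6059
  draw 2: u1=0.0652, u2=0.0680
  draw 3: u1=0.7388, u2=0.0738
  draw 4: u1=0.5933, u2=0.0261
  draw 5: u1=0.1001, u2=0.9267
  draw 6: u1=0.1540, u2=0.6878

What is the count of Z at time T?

Z at T = 2

t=0.000: R=3 M=4 D=3 Z=4 S=8
Draw 1: a1=2.916, a2=4.404, a3=8.136, a4=1.704, a0=17.160; τ=−ln(0.5949)/17.160=0.030 → t=0.030; u2·a0=0.6059·17.160=10.397; a1+a2=7.320 < 10.397 ≤ a1+…+a3=15.456 → R3 fires; R=3 M=4 D=3 Z=5 S=7
Draw 2: a1=3.645, a2=5.505, a3=7.119, a4=1.491, a0=17.760; τ=−ln(0.0652)/17.760=0.154 → t=0.184; u2·a0=0.0680·17.760=1.208 ≤ a1=3.645 → R1 fires; R=3 M=4 D=2 Z=4 S=8
Draw 3: a1=1.944, a2=2.936, a3=5.424, a4=1.704, a0=12.008; τ=−ln(0.7388)/12.008=0.025 → t=0.209; u2·a0=0.0738·12.008=0.886 ≤ a1=1.944 → R1 fires; R=3 M=4 D=1 Z=3 S=9
Draw 4: a1=0.729, a2=1.101, a3=3.051, a4=1.917, a0=6.798; τ=−ln(0.5933)/6.798=0.077 → t=0.286; u2·a0=0.0261·6.798=0.177 ≤ a1=0.729 → R1 fires; R=3 M=4 D=0 Z=2 S=10
Draw 5: a1=0.000, a2=0.000, a3=0.000, a4=2.130, a0=2.130; τ=−ln(0.1001)/2.130=1.081 → t=1.367; u2·a0=0.9267·2.130=1.974; a1+…+a3=0.000 < 1.974 ≤ a1+…+a4=2.130 → R4 fires; R=4 M=4 D=0 Z=2 S=9
Draw 6: a1=0.000, a2=0.000, a3=0.000, a4=2.556, a0=2.556; τ=−ln(0.1540)/2.556=0.732 → t=2.098 > T=1.9: stop.
Read off Z at T=1.9: 2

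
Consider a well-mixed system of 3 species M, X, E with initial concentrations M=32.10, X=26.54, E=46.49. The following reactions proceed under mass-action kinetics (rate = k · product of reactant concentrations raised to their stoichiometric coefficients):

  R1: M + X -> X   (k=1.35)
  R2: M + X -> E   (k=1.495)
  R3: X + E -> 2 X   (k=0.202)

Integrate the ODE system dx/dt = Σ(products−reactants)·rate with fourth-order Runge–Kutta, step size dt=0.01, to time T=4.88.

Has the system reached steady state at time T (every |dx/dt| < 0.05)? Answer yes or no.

RK4 with dt=0.01: 488 steps to T=4.88. Trajectory (selected grid times):
t=0.00: M=32.10 X=26.54 E=46.49
t=0.54: M=0.00 X=72.89 E=0.14
t=1.08: M=0.00 X=73.03 E=0.00
t=1.63: M=0.00 X=73.03 E=0.00
t=2.17: M=0.00 X=73.03 E=0.00
t=2.71: M=0.00 X=73.03 E=0.00
t=3.25: M=0.00 X=73.03 E=0.00
t=3.80: M=0.00 X=73.03 E=0.00
t=4.34: M=0.00 X=73.03 E=0.00
t=4.88: M=0.00 X=73.03 E=0.00
Rates at T: R1=0.0000, R2=0.0000, R3=0.0000
dx/dt at T (Σ net stoichiometry × rate): M=-0.0000, X=+0.0000, E=-0.0000
Largest |dx/dt| is |+0.0000| (X) < 0.05 → steady.

Steady state at T: yes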